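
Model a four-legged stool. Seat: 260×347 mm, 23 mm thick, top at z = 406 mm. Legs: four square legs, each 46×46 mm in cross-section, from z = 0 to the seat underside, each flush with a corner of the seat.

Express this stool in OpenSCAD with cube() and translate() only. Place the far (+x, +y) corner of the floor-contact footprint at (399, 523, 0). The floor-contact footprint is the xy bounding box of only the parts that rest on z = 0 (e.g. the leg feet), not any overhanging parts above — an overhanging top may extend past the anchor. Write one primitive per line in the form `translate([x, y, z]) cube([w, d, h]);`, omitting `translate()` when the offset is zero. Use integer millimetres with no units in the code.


// leg_h = 406 - 23 = 383
translate([139, 176, 383]) cube([260, 347, 23]);
translate([139, 176, 0]) cube([46, 46, 383]);
translate([353, 176, 0]) cube([46, 46, 383]);
translate([139, 477, 0]) cube([46, 46, 383]);
translate([353, 477, 0]) cube([46, 46, 383]);


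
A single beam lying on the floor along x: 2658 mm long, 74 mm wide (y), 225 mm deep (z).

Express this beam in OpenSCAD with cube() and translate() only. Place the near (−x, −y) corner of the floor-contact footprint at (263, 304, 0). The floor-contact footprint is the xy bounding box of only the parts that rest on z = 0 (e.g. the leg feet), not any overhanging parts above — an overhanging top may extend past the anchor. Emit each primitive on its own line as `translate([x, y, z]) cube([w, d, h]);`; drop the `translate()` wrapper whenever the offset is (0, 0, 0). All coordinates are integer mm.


translate([263, 304, 0]) cube([2658, 74, 225]);


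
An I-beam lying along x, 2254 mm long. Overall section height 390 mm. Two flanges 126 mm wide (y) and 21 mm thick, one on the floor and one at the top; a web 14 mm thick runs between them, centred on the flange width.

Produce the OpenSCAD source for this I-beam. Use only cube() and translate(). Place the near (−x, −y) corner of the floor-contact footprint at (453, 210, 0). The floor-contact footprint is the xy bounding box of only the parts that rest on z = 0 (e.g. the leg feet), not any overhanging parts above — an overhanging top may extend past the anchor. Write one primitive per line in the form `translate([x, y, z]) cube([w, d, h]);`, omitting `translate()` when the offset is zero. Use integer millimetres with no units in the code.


translate([453, 210, 0]) cube([2254, 126, 21]);
translate([453, 266, 21]) cube([2254, 14, 348]);
translate([453, 210, 369]) cube([2254, 126, 21]);


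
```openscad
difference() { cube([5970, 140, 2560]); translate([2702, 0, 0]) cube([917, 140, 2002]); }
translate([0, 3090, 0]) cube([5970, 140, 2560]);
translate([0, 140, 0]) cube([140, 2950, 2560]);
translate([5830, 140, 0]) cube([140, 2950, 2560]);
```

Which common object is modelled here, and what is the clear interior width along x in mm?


A single room. The interior width is 5690 mm.

Four walls enclosing a rectangle with a door in the front wall — a room. Outside width 5970 minus two 140 mm walls gives 5690 mm.


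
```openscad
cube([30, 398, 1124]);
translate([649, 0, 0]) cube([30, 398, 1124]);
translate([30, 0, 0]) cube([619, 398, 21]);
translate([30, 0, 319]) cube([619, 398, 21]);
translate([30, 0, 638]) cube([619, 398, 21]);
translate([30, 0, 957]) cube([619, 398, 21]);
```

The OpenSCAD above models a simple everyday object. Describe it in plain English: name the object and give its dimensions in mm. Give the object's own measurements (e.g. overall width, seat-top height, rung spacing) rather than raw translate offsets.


An open bookshelf. Two side panels, each 30 mm thick, 398 mm deep and 1124 mm tall, stand 679 mm apart (outside-to-outside). Between them sit 4 shelves, each 21 mm thick and 398 mm deep, spanning the full gap between the sides. The bottom shelf rests on the floor (its underside at z = 0) and the clear gap between one shelf's top and the next shelf's underside is 298 mm.


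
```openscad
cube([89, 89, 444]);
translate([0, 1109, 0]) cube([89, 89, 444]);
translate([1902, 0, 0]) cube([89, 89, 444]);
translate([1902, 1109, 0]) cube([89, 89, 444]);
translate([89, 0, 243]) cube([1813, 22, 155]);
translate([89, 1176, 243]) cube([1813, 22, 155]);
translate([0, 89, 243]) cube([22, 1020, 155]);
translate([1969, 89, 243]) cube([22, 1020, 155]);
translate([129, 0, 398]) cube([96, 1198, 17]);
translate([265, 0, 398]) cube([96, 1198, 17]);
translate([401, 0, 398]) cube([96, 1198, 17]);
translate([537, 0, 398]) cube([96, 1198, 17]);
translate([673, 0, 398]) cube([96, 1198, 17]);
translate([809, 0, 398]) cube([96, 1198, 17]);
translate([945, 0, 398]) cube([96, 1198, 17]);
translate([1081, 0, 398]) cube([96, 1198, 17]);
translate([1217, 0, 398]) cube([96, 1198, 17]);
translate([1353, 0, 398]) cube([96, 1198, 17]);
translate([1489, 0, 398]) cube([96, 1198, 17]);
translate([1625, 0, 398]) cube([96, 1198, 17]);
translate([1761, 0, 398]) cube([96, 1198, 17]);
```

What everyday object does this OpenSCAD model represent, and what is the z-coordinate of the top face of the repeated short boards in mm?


A bed frame. The slat-top height is 415 mm.

Four posts, four rails, and a row of slats — a bed frame. Slats sit on the rails at z = 243 + 155 = 398; with slat thickness 17, the top is 415 mm.


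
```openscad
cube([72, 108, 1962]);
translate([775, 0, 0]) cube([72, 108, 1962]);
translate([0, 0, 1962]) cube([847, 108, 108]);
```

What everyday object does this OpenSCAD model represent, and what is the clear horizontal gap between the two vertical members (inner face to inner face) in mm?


A door frame. The clear opening width is 703 mm.

Two 1962 mm tall posts with a header on top — a door frame. The left jamb is 72 mm wide at x = 0; the right jamb starts at x = 775. The clear opening is 775 − 72 = 703 mm.


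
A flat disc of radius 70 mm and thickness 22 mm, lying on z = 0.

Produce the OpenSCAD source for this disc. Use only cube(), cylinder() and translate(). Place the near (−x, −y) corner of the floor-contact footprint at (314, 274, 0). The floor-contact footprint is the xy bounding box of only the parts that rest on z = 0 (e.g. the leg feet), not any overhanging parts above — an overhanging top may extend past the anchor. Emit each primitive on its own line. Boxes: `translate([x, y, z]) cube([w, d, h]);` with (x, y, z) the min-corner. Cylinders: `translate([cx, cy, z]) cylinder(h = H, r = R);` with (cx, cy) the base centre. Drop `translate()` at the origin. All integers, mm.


translate([384, 344, 0]) cylinder(h = 22, r = 70);


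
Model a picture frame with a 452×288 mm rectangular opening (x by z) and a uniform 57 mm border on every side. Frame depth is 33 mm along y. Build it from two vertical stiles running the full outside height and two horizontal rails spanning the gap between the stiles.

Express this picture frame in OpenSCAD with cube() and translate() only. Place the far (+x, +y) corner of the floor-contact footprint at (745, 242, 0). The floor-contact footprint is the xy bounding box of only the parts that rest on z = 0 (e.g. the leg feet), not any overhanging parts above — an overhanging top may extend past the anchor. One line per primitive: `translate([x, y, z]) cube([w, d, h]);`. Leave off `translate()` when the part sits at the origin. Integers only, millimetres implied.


translate([179, 209, 0]) cube([57, 33, 402]);
translate([688, 209, 0]) cube([57, 33, 402]);
translate([236, 209, 0]) cube([452, 33, 57]);
translate([236, 209, 345]) cube([452, 33, 57]);


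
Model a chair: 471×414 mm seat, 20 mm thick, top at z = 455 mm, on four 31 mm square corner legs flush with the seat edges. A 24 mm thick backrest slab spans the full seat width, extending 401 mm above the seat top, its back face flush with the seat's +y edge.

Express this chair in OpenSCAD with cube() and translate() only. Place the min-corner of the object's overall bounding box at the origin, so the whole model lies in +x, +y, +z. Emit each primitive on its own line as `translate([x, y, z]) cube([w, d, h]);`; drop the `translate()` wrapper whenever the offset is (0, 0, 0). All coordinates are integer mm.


translate([0, 0, 435]) cube([471, 414, 20]);
cube([31, 31, 435]);
translate([440, 0, 0]) cube([31, 31, 435]);
translate([0, 383, 0]) cube([31, 31, 435]);
translate([440, 383, 0]) cube([31, 31, 435]);
translate([0, 390, 455]) cube([471, 24, 401]);


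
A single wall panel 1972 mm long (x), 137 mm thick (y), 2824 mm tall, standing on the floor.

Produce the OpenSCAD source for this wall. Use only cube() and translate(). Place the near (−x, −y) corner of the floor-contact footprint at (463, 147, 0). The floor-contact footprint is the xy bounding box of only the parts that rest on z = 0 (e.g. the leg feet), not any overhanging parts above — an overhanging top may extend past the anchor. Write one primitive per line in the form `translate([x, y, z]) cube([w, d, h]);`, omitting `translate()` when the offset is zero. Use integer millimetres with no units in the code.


translate([463, 147, 0]) cube([1972, 137, 2824]);


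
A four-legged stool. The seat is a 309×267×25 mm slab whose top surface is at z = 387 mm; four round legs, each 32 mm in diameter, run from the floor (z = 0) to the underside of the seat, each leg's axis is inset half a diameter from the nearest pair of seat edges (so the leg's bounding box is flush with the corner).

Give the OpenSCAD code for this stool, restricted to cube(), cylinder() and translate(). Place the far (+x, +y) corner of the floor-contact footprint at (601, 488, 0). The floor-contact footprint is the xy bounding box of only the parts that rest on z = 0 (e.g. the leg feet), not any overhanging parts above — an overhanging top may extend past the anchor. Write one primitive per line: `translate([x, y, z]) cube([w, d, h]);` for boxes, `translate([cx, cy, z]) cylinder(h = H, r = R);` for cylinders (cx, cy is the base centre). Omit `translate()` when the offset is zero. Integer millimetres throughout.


translate([292, 221, 362]) cube([309, 267, 25]);
translate([308, 237, 0]) cylinder(h = 362, r = 16);
translate([585, 237, 0]) cylinder(h = 362, r = 16);
translate([308, 472, 0]) cylinder(h = 362, r = 16);
translate([585, 472, 0]) cylinder(h = 362, r = 16);


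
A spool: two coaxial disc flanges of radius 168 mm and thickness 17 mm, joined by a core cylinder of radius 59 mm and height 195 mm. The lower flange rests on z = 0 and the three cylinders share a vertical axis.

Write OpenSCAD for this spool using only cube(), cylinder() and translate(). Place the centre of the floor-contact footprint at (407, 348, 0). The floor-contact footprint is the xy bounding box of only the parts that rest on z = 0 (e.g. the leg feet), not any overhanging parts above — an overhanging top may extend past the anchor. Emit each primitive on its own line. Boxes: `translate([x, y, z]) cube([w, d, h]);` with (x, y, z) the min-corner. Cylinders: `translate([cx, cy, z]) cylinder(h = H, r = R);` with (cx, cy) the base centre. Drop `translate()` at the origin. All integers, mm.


translate([407, 348, 0]) cylinder(h = 17, r = 168);
translate([407, 348, 17]) cylinder(h = 195, r = 59);
translate([407, 348, 212]) cylinder(h = 17, r = 168);


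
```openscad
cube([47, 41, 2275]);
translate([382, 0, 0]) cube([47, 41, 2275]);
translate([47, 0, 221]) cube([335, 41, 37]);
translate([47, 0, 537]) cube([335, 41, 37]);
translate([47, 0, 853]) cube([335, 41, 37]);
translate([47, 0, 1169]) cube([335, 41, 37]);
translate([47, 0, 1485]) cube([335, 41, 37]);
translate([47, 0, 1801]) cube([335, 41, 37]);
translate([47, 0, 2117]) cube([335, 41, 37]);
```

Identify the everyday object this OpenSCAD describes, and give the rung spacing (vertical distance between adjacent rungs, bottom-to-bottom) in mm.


A ladder. The rung spacing is 316 mm.

Two tall 47×41 posts with 7 short bars between them — a ladder. Adjacent rungs sit at z = 221 and z = 537, so the spacing is 537 − 221 = 316 mm.


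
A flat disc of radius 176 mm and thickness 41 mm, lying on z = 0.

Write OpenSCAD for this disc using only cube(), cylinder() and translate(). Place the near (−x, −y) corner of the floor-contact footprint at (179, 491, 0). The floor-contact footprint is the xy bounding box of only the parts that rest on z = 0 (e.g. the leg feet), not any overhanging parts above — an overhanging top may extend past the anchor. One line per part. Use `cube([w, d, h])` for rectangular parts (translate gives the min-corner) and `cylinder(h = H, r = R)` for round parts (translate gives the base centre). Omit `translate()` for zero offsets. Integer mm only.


translate([355, 667, 0]) cylinder(h = 41, r = 176);


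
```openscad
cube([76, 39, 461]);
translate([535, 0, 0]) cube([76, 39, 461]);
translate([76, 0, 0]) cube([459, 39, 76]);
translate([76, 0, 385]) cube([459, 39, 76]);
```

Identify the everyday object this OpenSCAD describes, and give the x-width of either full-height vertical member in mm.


A picture frame. The border width is 76 mm.

Four thin pieces enclosing a rectangular opening — a picture frame. The two full-height stiles are 461 mm tall; the top rail sits at z = 385 and is 76 mm tall, so the border above the opening is 461 − 385 = 76 mm, matching the stile x-width.


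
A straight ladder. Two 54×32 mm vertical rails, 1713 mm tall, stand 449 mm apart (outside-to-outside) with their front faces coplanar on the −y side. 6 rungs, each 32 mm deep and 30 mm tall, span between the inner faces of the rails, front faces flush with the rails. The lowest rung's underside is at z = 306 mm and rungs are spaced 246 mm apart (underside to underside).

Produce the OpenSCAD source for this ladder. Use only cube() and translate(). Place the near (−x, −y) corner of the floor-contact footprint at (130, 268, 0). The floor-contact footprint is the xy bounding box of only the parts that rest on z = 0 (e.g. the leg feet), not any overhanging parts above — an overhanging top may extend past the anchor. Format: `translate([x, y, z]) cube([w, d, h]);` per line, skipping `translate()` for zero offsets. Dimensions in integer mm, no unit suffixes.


// rung span = 449 - 2*54 = 341
// rung[k] z = 306 + k*246
translate([130, 268, 0]) cube([54, 32, 1713]);
translate([525, 268, 0]) cube([54, 32, 1713]);
translate([184, 268, 306]) cube([341, 32, 30]);
translate([184, 268, 552]) cube([341, 32, 30]);
translate([184, 268, 798]) cube([341, 32, 30]);
translate([184, 268, 1044]) cube([341, 32, 30]);
translate([184, 268, 1290]) cube([341, 32, 30]);
translate([184, 268, 1536]) cube([341, 32, 30]);


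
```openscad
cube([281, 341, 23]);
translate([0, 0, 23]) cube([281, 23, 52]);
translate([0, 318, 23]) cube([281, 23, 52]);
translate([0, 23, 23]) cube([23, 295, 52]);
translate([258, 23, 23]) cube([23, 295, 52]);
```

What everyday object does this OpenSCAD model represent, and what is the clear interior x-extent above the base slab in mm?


An open box. The internal width is 235 mm.

A 281×341 base slab with four walls standing on it — an open box. The base is 281 mm wide and the walls are 23 mm thick, so the internal width is 281 − 2 × 23 = 235 mm.


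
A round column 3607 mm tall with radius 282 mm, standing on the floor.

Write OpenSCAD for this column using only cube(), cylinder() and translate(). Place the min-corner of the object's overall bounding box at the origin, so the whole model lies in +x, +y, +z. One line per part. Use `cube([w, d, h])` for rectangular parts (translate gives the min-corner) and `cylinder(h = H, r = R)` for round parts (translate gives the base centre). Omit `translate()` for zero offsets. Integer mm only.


translate([282, 282, 0]) cylinder(h = 3607, r = 282);


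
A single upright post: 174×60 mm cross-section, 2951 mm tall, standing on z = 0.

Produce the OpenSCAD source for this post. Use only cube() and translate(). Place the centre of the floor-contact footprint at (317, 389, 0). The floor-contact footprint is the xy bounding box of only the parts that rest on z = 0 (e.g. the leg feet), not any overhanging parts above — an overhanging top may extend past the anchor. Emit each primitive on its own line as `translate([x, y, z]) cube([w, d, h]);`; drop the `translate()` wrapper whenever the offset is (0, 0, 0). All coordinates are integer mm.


translate([230, 359, 0]) cube([174, 60, 2951]);


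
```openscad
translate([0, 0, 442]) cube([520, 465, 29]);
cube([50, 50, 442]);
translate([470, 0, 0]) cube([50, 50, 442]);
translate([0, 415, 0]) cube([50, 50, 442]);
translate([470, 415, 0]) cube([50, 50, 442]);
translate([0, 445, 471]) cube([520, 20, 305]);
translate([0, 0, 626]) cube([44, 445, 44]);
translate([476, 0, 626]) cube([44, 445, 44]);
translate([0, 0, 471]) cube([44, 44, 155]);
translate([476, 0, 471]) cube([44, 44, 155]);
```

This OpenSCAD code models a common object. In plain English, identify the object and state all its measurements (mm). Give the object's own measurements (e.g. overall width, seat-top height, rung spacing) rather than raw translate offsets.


A chair. The seat is a 520×465×29 mm slab with its top at z = 471 mm, on four 50×50 mm corner legs (flush with the seat edges, standing on z = 0). A flat backrest 20 mm thick, 305 mm tall, spans the full seat width and rises from the seat top along its +y edge, rear face flush with the rear of the seat. Two armrests of 44×44 mm section run along each side from the seat's front edge to the front of the backrest, top faces 199 mm above the seat top and outer faces flush with the seat's x-edges; a 44×44 mm post under the front of each armrest stands on the seat at the front corner.


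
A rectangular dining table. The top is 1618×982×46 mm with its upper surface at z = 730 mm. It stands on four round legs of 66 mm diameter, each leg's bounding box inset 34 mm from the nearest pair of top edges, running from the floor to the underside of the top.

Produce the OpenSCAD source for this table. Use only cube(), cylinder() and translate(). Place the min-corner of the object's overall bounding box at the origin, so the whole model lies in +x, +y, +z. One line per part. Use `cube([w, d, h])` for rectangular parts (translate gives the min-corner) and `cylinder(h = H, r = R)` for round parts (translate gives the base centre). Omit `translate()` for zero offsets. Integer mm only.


// leg_h = 730 - 46 = 684
translate([0, 0, 684]) cube([1618, 982, 46]);
translate([67, 67, 0]) cylinder(h = 684, r = 33);
translate([1551, 67, 0]) cylinder(h = 684, r = 33);
translate([67, 915, 0]) cylinder(h = 684, r = 33);
translate([1551, 915, 0]) cylinder(h = 684, r = 33);


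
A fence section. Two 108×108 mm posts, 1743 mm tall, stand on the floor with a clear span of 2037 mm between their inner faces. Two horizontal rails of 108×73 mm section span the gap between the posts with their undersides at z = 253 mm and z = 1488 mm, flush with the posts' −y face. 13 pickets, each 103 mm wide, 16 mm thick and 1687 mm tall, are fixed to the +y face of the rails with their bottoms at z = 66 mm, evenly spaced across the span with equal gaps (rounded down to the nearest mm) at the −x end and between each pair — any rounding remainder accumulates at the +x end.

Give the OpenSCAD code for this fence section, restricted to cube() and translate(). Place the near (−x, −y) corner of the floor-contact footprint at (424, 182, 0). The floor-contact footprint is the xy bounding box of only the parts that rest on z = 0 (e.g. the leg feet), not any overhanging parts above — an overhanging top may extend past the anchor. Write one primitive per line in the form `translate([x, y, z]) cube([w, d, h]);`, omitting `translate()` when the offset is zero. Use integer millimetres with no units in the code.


translate([424, 182, 0]) cube([108, 108, 1743]);
translate([2569, 182, 0]) cube([108, 108, 1743]);
translate([532, 182, 253]) cube([2037, 108, 73]);
translate([532, 182, 1488]) cube([2037, 108, 73]);
translate([581, 290, 66]) cube([103, 16, 1687]);
translate([733, 290, 66]) cube([103, 16, 1687]);
translate([885, 290, 66]) cube([103, 16, 1687]);
translate([1037, 290, 66]) cube([103, 16, 1687]);
translate([1189, 290, 66]) cube([103, 16, 1687]);
translate([1341, 290, 66]) cube([103, 16, 1687]);
translate([1493, 290, 66]) cube([103, 16, 1687]);
translate([1645, 290, 66]) cube([103, 16, 1687]);
translate([1797, 290, 66]) cube([103, 16, 1687]);
translate([1949, 290, 66]) cube([103, 16, 1687]);
translate([2101, 290, 66]) cube([103, 16, 1687]);
translate([2253, 290, 66]) cube([103, 16, 1687]);
translate([2405, 290, 66]) cube([103, 16, 1687]);


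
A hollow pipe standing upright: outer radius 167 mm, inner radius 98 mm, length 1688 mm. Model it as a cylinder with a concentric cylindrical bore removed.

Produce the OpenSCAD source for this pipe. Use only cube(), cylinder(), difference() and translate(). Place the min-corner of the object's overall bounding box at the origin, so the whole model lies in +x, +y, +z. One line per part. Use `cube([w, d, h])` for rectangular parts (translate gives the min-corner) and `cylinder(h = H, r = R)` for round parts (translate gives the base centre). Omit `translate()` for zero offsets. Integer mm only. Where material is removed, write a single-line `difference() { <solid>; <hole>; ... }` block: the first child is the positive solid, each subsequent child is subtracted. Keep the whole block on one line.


difference() { translate([167, 167, 0]) cylinder(h = 1688, r = 167); translate([167, 167, 0]) cylinder(h = 1688, r = 98); }


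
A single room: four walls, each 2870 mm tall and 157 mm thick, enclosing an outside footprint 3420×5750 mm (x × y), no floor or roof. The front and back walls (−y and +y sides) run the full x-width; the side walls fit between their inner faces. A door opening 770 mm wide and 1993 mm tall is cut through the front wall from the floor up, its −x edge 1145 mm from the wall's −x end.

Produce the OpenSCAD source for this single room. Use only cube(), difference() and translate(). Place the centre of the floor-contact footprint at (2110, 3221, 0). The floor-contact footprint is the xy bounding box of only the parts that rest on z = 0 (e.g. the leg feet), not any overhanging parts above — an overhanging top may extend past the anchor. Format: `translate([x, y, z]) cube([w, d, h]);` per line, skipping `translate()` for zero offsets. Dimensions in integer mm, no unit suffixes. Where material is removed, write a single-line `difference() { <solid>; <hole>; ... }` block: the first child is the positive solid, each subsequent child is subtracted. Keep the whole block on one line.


difference() { translate([400, 346, 0]) cube([3420, 157, 2870]); translate([1545, 346, 0]) cube([770, 157, 1993]); }
translate([400, 5939, 0]) cube([3420, 157, 2870]);
translate([400, 503, 0]) cube([157, 5436, 2870]);
translate([3663, 503, 0]) cube([157, 5436, 2870]);


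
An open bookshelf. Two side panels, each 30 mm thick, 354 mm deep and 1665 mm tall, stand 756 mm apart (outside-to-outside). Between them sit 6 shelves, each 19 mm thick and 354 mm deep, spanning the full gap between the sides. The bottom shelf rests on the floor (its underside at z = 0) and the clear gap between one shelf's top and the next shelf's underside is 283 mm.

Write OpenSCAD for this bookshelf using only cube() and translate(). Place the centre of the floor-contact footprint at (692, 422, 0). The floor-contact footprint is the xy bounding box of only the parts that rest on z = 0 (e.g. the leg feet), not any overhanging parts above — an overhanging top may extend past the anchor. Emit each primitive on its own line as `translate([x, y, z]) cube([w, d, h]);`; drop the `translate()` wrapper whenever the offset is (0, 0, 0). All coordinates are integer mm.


translate([314, 245, 0]) cube([30, 354, 1665]);
translate([1040, 245, 0]) cube([30, 354, 1665]);
translate([344, 245, 0]) cube([696, 354, 19]);
translate([344, 245, 302]) cube([696, 354, 19]);
translate([344, 245, 604]) cube([696, 354, 19]);
translate([344, 245, 906]) cube([696, 354, 19]);
translate([344, 245, 1208]) cube([696, 354, 19]);
translate([344, 245, 1510]) cube([696, 354, 19]);


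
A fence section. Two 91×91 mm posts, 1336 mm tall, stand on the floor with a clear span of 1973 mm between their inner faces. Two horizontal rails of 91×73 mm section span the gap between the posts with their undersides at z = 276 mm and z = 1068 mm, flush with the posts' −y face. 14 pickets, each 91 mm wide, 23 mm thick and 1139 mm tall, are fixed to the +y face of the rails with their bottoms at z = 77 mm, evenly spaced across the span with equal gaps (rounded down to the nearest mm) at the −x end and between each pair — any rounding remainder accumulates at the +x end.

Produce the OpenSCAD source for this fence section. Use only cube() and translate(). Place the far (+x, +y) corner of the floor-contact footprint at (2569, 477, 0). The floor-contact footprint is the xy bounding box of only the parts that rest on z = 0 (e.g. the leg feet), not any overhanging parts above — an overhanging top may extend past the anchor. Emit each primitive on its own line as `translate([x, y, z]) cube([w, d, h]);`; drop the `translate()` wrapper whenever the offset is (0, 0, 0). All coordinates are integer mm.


translate([414, 386, 0]) cube([91, 91, 1336]);
translate([2478, 386, 0]) cube([91, 91, 1336]);
translate([505, 386, 276]) cube([1973, 91, 73]);
translate([505, 386, 1068]) cube([1973, 91, 73]);
translate([551, 477, 77]) cube([91, 23, 1139]);
translate([688, 477, 77]) cube([91, 23, 1139]);
translate([825, 477, 77]) cube([91, 23, 1139]);
translate([962, 477, 77]) cube([91, 23, 1139]);
translate([1099, 477, 77]) cube([91, 23, 1139]);
translate([1236, 477, 77]) cube([91, 23, 1139]);
translate([1373, 477, 77]) cube([91, 23, 1139]);
translate([1510, 477, 77]) cube([91, 23, 1139]);
translate([1647, 477, 77]) cube([91, 23, 1139]);
translate([1784, 477, 77]) cube([91, 23, 1139]);
translate([1921, 477, 77]) cube([91, 23, 1139]);
translate([2058, 477, 77]) cube([91, 23, 1139]);
translate([2195, 477, 77]) cube([91, 23, 1139]);
translate([2332, 477, 77]) cube([91, 23, 1139]);


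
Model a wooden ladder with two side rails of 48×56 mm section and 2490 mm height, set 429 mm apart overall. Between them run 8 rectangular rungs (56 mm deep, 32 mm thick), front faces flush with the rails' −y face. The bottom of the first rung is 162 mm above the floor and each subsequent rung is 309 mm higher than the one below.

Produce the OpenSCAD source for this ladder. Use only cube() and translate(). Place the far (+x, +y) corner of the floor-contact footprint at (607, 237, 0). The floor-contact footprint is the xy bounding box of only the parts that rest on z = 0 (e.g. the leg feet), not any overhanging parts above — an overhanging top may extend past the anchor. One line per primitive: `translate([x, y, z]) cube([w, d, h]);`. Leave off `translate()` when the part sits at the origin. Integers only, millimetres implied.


translate([178, 181, 0]) cube([48, 56, 2490]);
translate([559, 181, 0]) cube([48, 56, 2490]);
translate([226, 181, 162]) cube([333, 56, 32]);
translate([226, 181, 471]) cube([333, 56, 32]);
translate([226, 181, 780]) cube([333, 56, 32]);
translate([226, 181, 1089]) cube([333, 56, 32]);
translate([226, 181, 1398]) cube([333, 56, 32]);
translate([226, 181, 1707]) cube([333, 56, 32]);
translate([226, 181, 2016]) cube([333, 56, 32]);
translate([226, 181, 2325]) cube([333, 56, 32]);


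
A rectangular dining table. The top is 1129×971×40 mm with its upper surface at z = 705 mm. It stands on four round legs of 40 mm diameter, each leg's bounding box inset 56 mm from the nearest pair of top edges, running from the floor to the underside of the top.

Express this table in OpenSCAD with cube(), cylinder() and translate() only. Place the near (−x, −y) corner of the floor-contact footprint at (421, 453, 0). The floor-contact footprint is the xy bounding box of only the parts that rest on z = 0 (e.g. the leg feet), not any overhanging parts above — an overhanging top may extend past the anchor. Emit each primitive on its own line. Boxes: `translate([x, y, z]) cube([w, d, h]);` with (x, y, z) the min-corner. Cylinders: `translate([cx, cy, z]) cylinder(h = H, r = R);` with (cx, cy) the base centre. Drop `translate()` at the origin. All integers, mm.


// leg_h = 705 - 40 = 665
translate([365, 397, 665]) cube([1129, 971, 40]);
translate([441, 473, 0]) cylinder(h = 665, r = 20);
translate([1418, 473, 0]) cylinder(h = 665, r = 20);
translate([441, 1292, 0]) cylinder(h = 665, r = 20);
translate([1418, 1292, 0]) cylinder(h = 665, r = 20);


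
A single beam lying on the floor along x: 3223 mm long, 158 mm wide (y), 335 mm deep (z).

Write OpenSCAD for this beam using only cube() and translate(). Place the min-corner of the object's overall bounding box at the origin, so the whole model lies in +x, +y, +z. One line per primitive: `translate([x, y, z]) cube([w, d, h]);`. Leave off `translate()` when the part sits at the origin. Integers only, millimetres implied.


cube([3223, 158, 335]);


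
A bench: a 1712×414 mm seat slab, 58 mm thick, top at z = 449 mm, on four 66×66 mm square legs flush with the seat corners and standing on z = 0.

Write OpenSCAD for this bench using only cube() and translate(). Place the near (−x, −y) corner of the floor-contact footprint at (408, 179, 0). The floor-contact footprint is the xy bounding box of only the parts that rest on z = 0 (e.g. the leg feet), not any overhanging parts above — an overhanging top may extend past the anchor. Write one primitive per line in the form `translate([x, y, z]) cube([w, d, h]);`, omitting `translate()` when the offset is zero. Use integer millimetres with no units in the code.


// leg_h = 449 − 58 = 391
translate([408, 179, 391]) cube([1712, 414, 58]);
translate([408, 179, 0]) cube([66, 66, 391]);
translate([408, 527, 0]) cube([66, 66, 391]);
translate([2054, 179, 0]) cube([66, 66, 391]);
translate([2054, 527, 0]) cube([66, 66, 391]);


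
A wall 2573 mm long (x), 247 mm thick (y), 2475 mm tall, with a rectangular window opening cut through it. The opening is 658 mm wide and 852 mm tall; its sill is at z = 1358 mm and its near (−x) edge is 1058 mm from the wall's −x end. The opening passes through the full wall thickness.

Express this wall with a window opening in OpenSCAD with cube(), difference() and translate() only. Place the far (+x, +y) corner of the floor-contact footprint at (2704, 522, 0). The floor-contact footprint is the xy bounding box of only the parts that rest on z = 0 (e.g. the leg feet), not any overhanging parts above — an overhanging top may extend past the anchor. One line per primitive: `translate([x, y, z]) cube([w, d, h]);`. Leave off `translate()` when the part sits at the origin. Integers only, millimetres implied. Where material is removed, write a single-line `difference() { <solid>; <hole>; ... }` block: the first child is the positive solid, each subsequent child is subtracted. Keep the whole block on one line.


difference() { translate([131, 275, 0]) cube([2573, 247, 2475]); translate([1189, 275, 1358]) cube([658, 247, 852]); }


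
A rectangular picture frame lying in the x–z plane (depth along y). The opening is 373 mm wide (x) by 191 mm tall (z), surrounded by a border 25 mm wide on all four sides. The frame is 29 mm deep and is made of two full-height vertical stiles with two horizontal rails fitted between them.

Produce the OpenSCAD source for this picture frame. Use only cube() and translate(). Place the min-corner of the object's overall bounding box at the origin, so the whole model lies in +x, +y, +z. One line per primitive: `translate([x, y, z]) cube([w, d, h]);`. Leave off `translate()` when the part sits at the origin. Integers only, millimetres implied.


cube([25, 29, 241]);
translate([398, 0, 0]) cube([25, 29, 241]);
translate([25, 0, 0]) cube([373, 29, 25]);
translate([25, 0, 216]) cube([373, 29, 25]);


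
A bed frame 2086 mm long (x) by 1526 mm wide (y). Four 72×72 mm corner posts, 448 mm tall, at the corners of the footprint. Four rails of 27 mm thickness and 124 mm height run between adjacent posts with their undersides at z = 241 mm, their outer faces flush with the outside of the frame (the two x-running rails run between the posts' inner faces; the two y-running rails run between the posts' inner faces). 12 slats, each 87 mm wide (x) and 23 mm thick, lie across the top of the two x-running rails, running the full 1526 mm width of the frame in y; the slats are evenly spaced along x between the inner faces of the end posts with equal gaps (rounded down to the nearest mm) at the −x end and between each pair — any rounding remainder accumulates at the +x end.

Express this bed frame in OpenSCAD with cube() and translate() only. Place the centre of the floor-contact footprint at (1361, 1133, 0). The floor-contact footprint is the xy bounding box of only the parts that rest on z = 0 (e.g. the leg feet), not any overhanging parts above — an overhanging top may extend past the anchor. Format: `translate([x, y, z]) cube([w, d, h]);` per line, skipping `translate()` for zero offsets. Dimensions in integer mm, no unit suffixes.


translate([318, 370, 0]) cube([72, 72, 448]);
translate([318, 1824, 0]) cube([72, 72, 448]);
translate([2332, 370, 0]) cube([72, 72, 448]);
translate([2332, 1824, 0]) cube([72, 72, 448]);
translate([390, 370, 241]) cube([1942, 27, 124]);
translate([390, 1869, 241]) cube([1942, 27, 124]);
translate([318, 442, 241]) cube([27, 1382, 124]);
translate([2377, 442, 241]) cube([27, 1382, 124]);
translate([459, 370, 365]) cube([87, 1526, 23]);
translate([615, 370, 365]) cube([87, 1526, 23]);
translate([771, 370, 365]) cube([87, 1526, 23]);
translate([927, 370, 365]) cube([87, 1526, 23]);
translate([1083, 370, 365]) cube([87, 1526, 23]);
translate([1239, 370, 365]) cube([87, 1526, 23]);
translate([1395, 370, 365]) cube([87, 1526, 23]);
translate([1551, 370, 365]) cube([87, 1526, 23]);
translate([1707, 370, 365]) cube([87, 1526, 23]);
translate([1863, 370, 365]) cube([87, 1526, 23]);
translate([2019, 370, 365]) cube([87, 1526, 23]);
translate([2175, 370, 365]) cube([87, 1526, 23]);


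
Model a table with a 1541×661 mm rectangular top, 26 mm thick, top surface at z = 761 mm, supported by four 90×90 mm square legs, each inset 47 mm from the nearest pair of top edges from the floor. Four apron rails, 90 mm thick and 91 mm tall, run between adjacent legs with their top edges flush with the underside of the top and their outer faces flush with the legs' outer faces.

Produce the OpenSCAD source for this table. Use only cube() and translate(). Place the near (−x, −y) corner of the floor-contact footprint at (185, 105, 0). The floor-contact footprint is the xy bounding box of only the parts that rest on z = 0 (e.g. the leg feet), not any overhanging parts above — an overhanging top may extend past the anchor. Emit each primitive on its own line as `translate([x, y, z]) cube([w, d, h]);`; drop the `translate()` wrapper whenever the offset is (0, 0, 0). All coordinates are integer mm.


translate([138, 58, 735]) cube([1541, 661, 26]);
translate([185, 105, 0]) cube([90, 90, 735]);
translate([1542, 105, 0]) cube([90, 90, 735]);
translate([185, 582, 0]) cube([90, 90, 735]);
translate([1542, 582, 0]) cube([90, 90, 735]);
translate([275, 105, 644]) cube([1267, 90, 91]);
translate([275, 582, 644]) cube([1267, 90, 91]);
translate([185, 195, 644]) cube([90, 387, 91]);
translate([1542, 195, 644]) cube([90, 387, 91]);


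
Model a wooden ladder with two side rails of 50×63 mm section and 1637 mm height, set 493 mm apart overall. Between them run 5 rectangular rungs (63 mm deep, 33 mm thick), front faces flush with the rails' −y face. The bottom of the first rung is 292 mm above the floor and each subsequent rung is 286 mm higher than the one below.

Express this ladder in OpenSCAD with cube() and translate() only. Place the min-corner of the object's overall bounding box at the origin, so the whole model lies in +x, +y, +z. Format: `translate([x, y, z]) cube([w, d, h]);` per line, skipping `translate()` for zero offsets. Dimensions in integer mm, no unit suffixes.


// rung span = 493 - 2*50 = 393
// rung[k] z = 292 + k*286
cube([50, 63, 1637]);
translate([443, 0, 0]) cube([50, 63, 1637]);
translate([50, 0, 292]) cube([393, 63, 33]);
translate([50, 0, 578]) cube([393, 63, 33]);
translate([50, 0, 864]) cube([393, 63, 33]);
translate([50, 0, 1150]) cube([393, 63, 33]);
translate([50, 0, 1436]) cube([393, 63, 33]);


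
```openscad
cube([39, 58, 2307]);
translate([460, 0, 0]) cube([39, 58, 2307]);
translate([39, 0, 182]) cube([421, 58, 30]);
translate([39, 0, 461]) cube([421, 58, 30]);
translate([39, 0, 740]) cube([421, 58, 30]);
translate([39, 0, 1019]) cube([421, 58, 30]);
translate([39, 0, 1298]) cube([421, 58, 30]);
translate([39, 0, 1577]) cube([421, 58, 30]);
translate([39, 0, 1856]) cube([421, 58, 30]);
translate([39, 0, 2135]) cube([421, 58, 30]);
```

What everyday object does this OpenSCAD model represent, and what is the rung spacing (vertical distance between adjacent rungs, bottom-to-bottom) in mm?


A ladder. The rung spacing is 279 mm.

Two tall 39×58 posts with 8 short bars between them — a ladder. Adjacent rungs sit at z = 182 and z = 461, so the spacing is 461 − 182 = 279 mm.


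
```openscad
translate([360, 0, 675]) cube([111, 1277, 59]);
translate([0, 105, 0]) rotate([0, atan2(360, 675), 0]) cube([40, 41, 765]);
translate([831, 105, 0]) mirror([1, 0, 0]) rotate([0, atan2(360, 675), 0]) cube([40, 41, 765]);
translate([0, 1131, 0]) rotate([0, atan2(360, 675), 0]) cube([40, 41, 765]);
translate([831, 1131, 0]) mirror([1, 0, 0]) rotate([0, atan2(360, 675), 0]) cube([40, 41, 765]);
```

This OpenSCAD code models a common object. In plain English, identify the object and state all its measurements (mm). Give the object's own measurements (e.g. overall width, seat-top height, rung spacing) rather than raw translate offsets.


A sawhorse. A 111×1277×59 mm beam (x, y, z) sits on two A-frame leg pairs. Each pair is two raked legs of 40×41 mm section (41 mm along y) splaying symmetrically in x. Each leg rises 675 mm vertically over 360 mm of horizontal reach and is 765 mm long along its own axis. Every leg's outer bottom edge rests on the floor and its outer top edge meets a bottom edge of the beam — the left legs (tilting toward +x) meet the beam's −x bottom edge, the right legs (their mirror images, tilting toward −x) meet its +x bottom edge — so the leg tops tuck under the beam, the beam's underside is 675 mm above the floor, and the feet are 831 mm apart outside-to-outside with the beam centred between them. The two leg pairs are set in 105 mm from either end of the beam.


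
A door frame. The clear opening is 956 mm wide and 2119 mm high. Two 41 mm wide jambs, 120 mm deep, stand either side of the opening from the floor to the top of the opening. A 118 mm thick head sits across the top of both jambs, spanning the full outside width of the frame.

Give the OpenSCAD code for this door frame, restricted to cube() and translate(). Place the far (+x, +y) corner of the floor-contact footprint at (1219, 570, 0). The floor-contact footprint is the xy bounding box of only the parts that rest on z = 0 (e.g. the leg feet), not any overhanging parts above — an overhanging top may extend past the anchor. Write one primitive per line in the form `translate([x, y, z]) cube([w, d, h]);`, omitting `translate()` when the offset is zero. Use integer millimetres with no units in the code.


translate([181, 450, 0]) cube([41, 120, 2119]);
translate([1178, 450, 0]) cube([41, 120, 2119]);
translate([181, 450, 2119]) cube([1038, 120, 118]);


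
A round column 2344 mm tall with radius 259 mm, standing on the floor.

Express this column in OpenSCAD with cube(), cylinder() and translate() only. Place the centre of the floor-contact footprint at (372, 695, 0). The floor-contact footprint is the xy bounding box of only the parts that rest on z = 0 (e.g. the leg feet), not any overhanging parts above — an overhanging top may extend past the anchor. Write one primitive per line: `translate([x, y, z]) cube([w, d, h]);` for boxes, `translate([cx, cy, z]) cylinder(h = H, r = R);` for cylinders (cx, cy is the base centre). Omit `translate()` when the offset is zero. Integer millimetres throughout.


translate([372, 695, 0]) cylinder(h = 2344, r = 259);
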